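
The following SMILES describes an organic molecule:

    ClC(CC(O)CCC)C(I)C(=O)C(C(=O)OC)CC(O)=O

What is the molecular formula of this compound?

Walk through each heavy atom and fill implicit hydrogens from standard valence (C 4, N 3, O 2, S 2, halogen 1):
  atom 1: Cl (halogen, monovalent) → 0 H
  atom 2: C, bond orders sum to 3 (valence 4) → 1 H
  atom 3: C, bond orders sum to 2 (valence 4) → 2 H
  atom 4: C, bond orders sum to 3 (valence 4) → 1 H
  atom 5: O, bond orders sum to 1 (valence 2) → 1 H
  atom 6: C, bond orders sum to 2 (valence 4) → 2 H
  atom 7: C, bond orders sum to 2 (valence 4) → 2 H
  atom 8: C, bond orders sum to 1 (valence 4) → 3 H
  atom 9: C, bond orders sum to 3 (valence 4) → 1 H
  atom 10: I (halogen, monovalent) → 0 H
  atom 11: C, bond orders sum to 4 (valence 4) → 0 H
  atom 12: O, bond orders sum to 2 (valence 2) → 0 H
  atom 13: C, bond orders sum to 3 (valence 4) → 1 H
  atom 14: C, bond orders sum to 4 (valence 4) → 0 H
  atom 15: O, bond orders sum to 2 (valence 2) → 0 H
  atom 16: O, bond orders sum to 2 (valence 2) → 0 H
  atom 17: C, bond orders sum to 1 (valence 4) → 3 H
  atom 18: C, bond orders sum to 2 (valence 4) → 2 H
  atom 19: C, bond orders sum to 4 (valence 4) → 0 H
  atom 20: O, bond orders sum to 1 (valence 2) → 1 H
  atom 21: O, bond orders sum to 2 (valence 2) → 0 H
Totals → C:13, H:20, Cl:1, I:1, O:6.
In Hill order: C13H20ClIO6.

C13H20ClIO6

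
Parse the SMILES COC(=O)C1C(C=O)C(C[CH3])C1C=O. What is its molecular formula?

C10H14O4

Walk through each heavy atom and fill implicit hydrogens from standard valence (C 4, N 3, O 2, S 2, halogen 1):
  atom 1: C, bond orders sum to 1 (valence 4) → 3 H
  atom 2: O, bond orders sum to 2 (valence 2) → 0 H
  atom 3: C, bond orders sum to 4 (valence 4) → 0 H
  atom 4: O, bond orders sum to 2 (valence 2) → 0 H
  atom 5: C, bond orders sum to 3 (valence 4) → 1 H
  atom 6: C, bond orders sum to 3 (valence 4) → 1 H
  atom 7: C, bond orders sum to 3 (valence 4) → 1 H
  atom 8: O, bond orders sum to 2 (valence 2) → 0 H
  atom 9: C, bond orders sum to 3 (valence 4) → 1 H
  atom 10: C, bond orders sum to 2 (valence 4) → 2 H
  atom 11: C with explicit H count 3
  atom 12: C, bond orders sum to 3 (valence 4) → 1 H
  atom 13: C, bond orders sum to 3 (valence 4) → 1 H
  atom 14: O, bond orders sum to 2 (valence 2) → 0 H
Totals → C:10, H:14, O:4.
In Hill order: C10H14O4.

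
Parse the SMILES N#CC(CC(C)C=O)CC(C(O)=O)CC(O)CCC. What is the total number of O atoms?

Scan the SMILES for O atoms (remember two-letter symbols like Cl and Br are single atoms).
Oxygen count: 4.

4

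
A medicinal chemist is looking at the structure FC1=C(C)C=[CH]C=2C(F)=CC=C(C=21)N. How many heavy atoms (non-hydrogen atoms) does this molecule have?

14

Every atom symbol written in the SMILES (organic subset) is one heavy atom; implicit H are not written.
Heavy atoms by element → C:11, F:2, N:1.
Total: 14.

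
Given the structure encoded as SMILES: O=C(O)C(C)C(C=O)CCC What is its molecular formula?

C8H14O3

Walk through each heavy atom and fill implicit hydrogens from standard valence (C 4, N 3, O 2, S 2, halogen 1):
  atom 1: O, bond orders sum to 2 (valence 2) → 0 H
  atom 2: C, bond orders sum to 4 (valence 4) → 0 H
  atom 3: O, bond orders sum to 1 (valence 2) → 1 H
  atom 4: C, bond orders sum to 3 (valence 4) → 1 H
  atom 5: C, bond orders sum to 1 (valence 4) → 3 H
  atom 6: C, bond orders sum to 3 (valence 4) → 1 H
  atom 7: C, bond orders sum to 3 (valence 4) → 1 H
  atom 8: O, bond orders sum to 2 (valence 2) → 0 H
  atom 9: C, bond orders sum to 2 (valence 4) → 2 H
  atom 10: C, bond orders sum to 2 (valence 4) → 2 H
  atom 11: C, bond orders sum to 1 (valence 4) → 3 H
Totals → C:8, H:14, O:3.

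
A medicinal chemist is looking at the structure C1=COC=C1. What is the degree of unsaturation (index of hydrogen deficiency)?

Degree of unsaturation = (number of rings) + (number of π bonds).
Ring closures in the SMILES: 1.
π bonds: 2 double bonds (each 1 DoU) → 2 DoU from unsaturation.
Total DoU = 1 + 2 = 3.

3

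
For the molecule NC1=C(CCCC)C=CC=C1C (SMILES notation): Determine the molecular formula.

Walk through each heavy atom and fill implicit hydrogens from standard valence (C 4, N 3, O 2, S 2, halogen 1):
  atom 1: N, bond orders sum to 1 (valence 3) → 2 H
  atom 2: C, bond orders sum to 4 (valence 4) → 0 H
  atom 3: C, bond orders sum to 4 (valence 4) → 0 H
  atom 4: C, bond orders sum to 2 (valence 4) → 2 H
  atom 5: C, bond orders sum to 2 (valence 4) → 2 H
  atom 6: C, bond orders sum to 2 (valence 4) → 2 H
  atom 7: C, bond orders sum to 1 (valence 4) → 3 H
  atom 8: C, bond orders sum to 3 (valence 4) → 1 H
  atom 9: C, bond orders sum to 3 (valence 4) → 1 H
  atom 10: C, bond orders sum to 3 (valence 4) → 1 H
  atom 11: C, bond orders sum to 4 (valence 4) → 0 H
  atom 12: C, bond orders sum to 1 (valence 4) → 3 H
Totals → C:11, H:17, N:1.
In Hill order: C11H17N.

C11H17N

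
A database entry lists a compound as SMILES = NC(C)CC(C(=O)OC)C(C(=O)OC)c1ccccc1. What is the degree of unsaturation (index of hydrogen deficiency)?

Molecular formula: C15H21NO4.
DoU = (2C + 2 + N − H − X) / 2, where X is the halogen count and O/S are ignored.
    = (2·15 + 2 + 1 − 21 − 0) / 2 = 12 / 2 = 6.

6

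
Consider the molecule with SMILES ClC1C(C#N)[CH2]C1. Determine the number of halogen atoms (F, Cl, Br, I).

1

Halogen atoms appear at heavy-atom position 1 (1×Cl).
Other groups present: 1 nitrile.
Halogen count: 1.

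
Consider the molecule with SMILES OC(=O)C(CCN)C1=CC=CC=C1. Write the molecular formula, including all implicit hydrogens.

C10H13NO2

Walk through each heavy atom and fill implicit hydrogens from standard valence (C 4, N 3, O 2, S 2, halogen 1):
  atom 1: O, bond orders sum to 1 (valence 2) → 1 H
  atom 2: C, bond orders sum to 4 (valence 4) → 0 H
  atom 3: O, bond orders sum to 2 (valence 2) → 0 H
  atom 4: C, bond orders sum to 3 (valence 4) → 1 H
  atom 5: C, bond orders sum to 2 (valence 4) → 2 H
  atom 6: C, bond orders sum to 2 (valence 4) → 2 H
  atom 7: N, bond orders sum to 1 (valence 3) → 2 H
  atom 8: C, bond orders sum to 4 (valence 4) → 0 H
  atom 9: C, bond orders sum to 3 (valence 4) → 1 H
  atom 10: C, bond orders sum to 3 (valence 4) → 1 H
  atom 11: C, bond orders sum to 3 (valence 4) → 1 H
  atom 12: C, bond orders sum to 3 (valence 4) → 1 H
  atom 13: C, bond orders sum to 3 (valence 4) → 1 H
Totals → C:10, H:13, N:1, O:2.
In Hill order: C10H13NO2.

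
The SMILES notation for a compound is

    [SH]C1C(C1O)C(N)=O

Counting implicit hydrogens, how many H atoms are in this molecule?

7

Walk through each heavy atom and fill implicit hydrogens from standard valence (C 4, N 3, O 2, S 2, halogen 1):
  atom 1: S with explicit H count 1
  atom 2: C, bond orders sum to 3 (valence 4) → 1 H
  atom 3: C, bond orders sum to 3 (valence 4) → 1 H
  atom 4: C, bond orders sum to 3 (valence 4) → 1 H
  atom 5: O, bond orders sum to 1 (valence 2) → 1 H
  atom 6: C, bond orders sum to 4 (valence 4) → 0 H
  atom 7: N, bond orders sum to 1 (valence 3) → 2 H
  atom 8: O, bond orders sum to 2 (valence 2) → 0 H
Total hydrogens: 7.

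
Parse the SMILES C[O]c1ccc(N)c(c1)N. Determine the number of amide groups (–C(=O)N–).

0

Scan the SMILES for the amide motif — none present.
Groups that are present: 1 ether, 2 primary amine.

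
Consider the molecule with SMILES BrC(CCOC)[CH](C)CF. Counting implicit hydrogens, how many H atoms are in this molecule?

14

Walk through each heavy atom and fill implicit hydrogens from standard valence (C 4, N 3, O 2, S 2, halogen 1):
  atom 1: Br (halogen, monovalent) → 0 H
  atom 2: C, bond orders sum to 3 (valence 4) → 1 H
  atom 3: C, bond orders sum to 2 (valence 4) → 2 H
  atom 4: C, bond orders sum to 2 (valence 4) → 2 H
  atom 5: O, bond orders sum to 2 (valence 2) → 0 H
  atom 6: C, bond orders sum to 1 (valence 4) → 3 H
  atom 7: C with explicit H count 1
  atom 8: C, bond orders sum to 1 (valence 4) → 3 H
  atom 9: C, bond orders sum to 2 (valence 4) → 2 H
  atom 10: F (halogen, monovalent) → 0 H
Total hydrogens: 14.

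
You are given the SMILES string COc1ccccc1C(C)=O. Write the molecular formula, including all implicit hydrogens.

C9H10O2

Walk through each heavy atom and fill implicit hydrogens from standard valence (C 4, N 3, O 2, S 2, halogen 1); for lowercase aromatic atoms, an aromatic c carries 1 H when it has two neighbours and 0 H with three, and aromatic n carries 0 H:
  atom 1: C, bond orders sum to 1 (valence 4) → 3 H
  atom 2: O, bond orders sum to 2 (valence 2) → 0 H
  atom 3: aromatic c, 3 neighbours → 0 H
  atom 4: aromatic c, 2 neighbours → 1 H
  atom 5: aromatic c, 2 neighbours → 1 H
  atom 6: aromatic c, 2 neighbours → 1 H
  atom 7: aromatic c, 2 neighbours → 1 H
  atom 8: aromatic c, 3 neighbours → 0 H
  atom 9: C, bond orders sum to 4 (valence 4) → 0 H
  atom 10: C, bond orders sum to 1 (valence 4) → 3 H
  atom 11: O, bond orders sum to 2 (valence 2) → 0 H
Totals → C:9, H:10, O:2.
In Hill order: C9H10O2.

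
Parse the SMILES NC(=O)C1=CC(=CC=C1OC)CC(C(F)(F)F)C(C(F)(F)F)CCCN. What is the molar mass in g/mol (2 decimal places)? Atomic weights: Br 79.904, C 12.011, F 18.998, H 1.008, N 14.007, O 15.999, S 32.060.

386.34 g/mol

First, the molecular formula is C16H20F6N2O2 (counting implicit H from valence).
  C: 16 × 12.011 = 192.176
  F: 6 × 18.998 = 113.988
  H: 20 × 1.008 = 20.160
  N: 2 × 14.007 = 28.014
  O: 2 × 15.999 = 31.998
Sum: 16×12.011 + 6×18.998 + 20×1.008 + 2×14.007 + 2×15.999 = 386.336 → 386.34 g/mol.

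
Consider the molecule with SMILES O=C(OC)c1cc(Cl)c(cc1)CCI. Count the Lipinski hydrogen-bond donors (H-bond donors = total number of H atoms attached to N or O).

0

Donors: find every N or O and count the H atoms it carries.
  atom 1 (O): bond orders sum to 2 → 0 H
  atom 3 (O): bond orders sum to 2 → 0 H
Lipinski HBD = 0.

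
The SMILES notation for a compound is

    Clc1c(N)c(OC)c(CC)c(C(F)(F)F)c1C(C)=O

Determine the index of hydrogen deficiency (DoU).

5

Molecular formula: C12H13ClF3NO2.
DoU = (2C + 2 + N − H − X) / 2, where X is the halogen count and O/S are ignored.
    = (2·12 + 2 + 1 − 13 − 4) / 2 = 10 / 2 = 5.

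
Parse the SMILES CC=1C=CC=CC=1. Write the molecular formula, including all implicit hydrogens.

Walk through each heavy atom and fill implicit hydrogens from standard valence (C 4, N 3, O 2, S 2, halogen 1):
  atom 1: C, bond orders sum to 1 (valence 4) → 3 H
  atom 2: C, bond orders sum to 4 (valence 4) → 0 H
  atom 3: C, bond orders sum to 3 (valence 4) → 1 H
  atom 4: C, bond orders sum to 3 (valence 4) → 1 H
  atom 5: C, bond orders sum to 3 (valence 4) → 1 H
  atom 6: C, bond orders sum to 3 (valence 4) → 1 H
  atom 7: C, bond orders sum to 3 (valence 4) → 1 H
Totals → C:7, H:8.
In Hill order: C7H8.

C7H8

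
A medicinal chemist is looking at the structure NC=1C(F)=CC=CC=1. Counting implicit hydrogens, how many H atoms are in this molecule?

Walk through each heavy atom and fill implicit hydrogens from standard valence (C 4, N 3, O 2, S 2, halogen 1):
  atom 1: N, bond orders sum to 1 (valence 3) → 2 H
  atom 2: C, bond orders sum to 4 (valence 4) → 0 H
  atom 3: C, bond orders sum to 4 (valence 4) → 0 H
  atom 4: F (halogen, monovalent) → 0 H
  atom 5: C, bond orders sum to 3 (valence 4) → 1 H
  atom 6: C, bond orders sum to 3 (valence 4) → 1 H
  atom 7: C, bond orders sum to 3 (valence 4) → 1 H
  atom 8: C, bond orders sum to 3 (valence 4) → 1 H
Total hydrogens: 6.

6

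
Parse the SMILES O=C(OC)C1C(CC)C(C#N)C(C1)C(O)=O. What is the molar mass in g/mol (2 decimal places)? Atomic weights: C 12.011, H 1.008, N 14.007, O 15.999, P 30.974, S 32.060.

225.24 g/mol

First, the molecular formula is C11H15NO4 (counting implicit H from valence).
  C: 11 × 12.011 = 132.121
  H: 15 × 1.008 = 15.120
  N: 1 × 14.007 = 14.007
  O: 4 × 15.999 = 63.996
Sum: 11×12.011 + 15×1.008 + 1×14.007 + 4×15.999 = 225.244 → 225.24 g/mol.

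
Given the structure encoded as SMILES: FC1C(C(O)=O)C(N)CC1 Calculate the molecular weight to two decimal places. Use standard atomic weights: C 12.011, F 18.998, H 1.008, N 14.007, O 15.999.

147.15 g/mol

First, the molecular formula is C6H10FNO2 (counting implicit H from valence).
  C: 6 × 12.011 = 72.066
  F: 1 × 18.998 = 18.998
  H: 10 × 1.008 = 10.080
  N: 1 × 14.007 = 14.007
  O: 2 × 15.999 = 31.998
Sum: 6×12.011 + 1×18.998 + 10×1.008 + 1×14.007 + 2×15.999 = 147.149 → 147.15 g/mol.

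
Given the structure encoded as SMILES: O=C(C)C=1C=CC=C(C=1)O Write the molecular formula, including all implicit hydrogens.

Walk through each heavy atom and fill implicit hydrogens from standard valence (C 4, N 3, O 2, S 2, halogen 1):
  atom 1: O, bond orders sum to 2 (valence 2) → 0 H
  atom 2: C, bond orders sum to 4 (valence 4) → 0 H
  atom 3: C, bond orders sum to 1 (valence 4) → 3 H
  atom 4: C, bond orders sum to 4 (valence 4) → 0 H
  atom 5: C, bond orders sum to 3 (valence 4) → 1 H
  atom 6: C, bond orders sum to 3 (valence 4) → 1 H
  atom 7: C, bond orders sum to 3 (valence 4) → 1 H
  atom 8: C, bond orders sum to 4 (valence 4) → 0 H
  atom 9: C, bond orders sum to 3 (valence 4) → 1 H
  atom 10: O, bond orders sum to 1 (valence 2) → 1 H
Totals → C:8, H:8, O:2.

C8H8O2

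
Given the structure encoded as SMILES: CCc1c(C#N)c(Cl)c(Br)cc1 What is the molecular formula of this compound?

Walk through each heavy atom and fill implicit hydrogens from standard valence (C 4, N 3, O 2, S 2, halogen 1); for lowercase aromatic atoms, an aromatic c carries 1 H when it has two neighbours and 0 H with three, and aromatic n carries 0 H:
  atom 1: C, bond orders sum to 1 (valence 4) → 3 H
  atom 2: C, bond orders sum to 2 (valence 4) → 2 H
  atom 3: aromatic c, 3 neighbours → 0 H
  atom 4: aromatic c, 3 neighbours → 0 H
  atom 5: C, bond orders sum to 4 (valence 4) → 0 H
  atom 6: N, bond orders sum to 3 (valence 3) → 0 H
  atom 7: aromatic c, 3 neighbours → 0 H
  atom 8: Cl (halogen, monovalent) → 0 H
  atom 9: aromatic c, 3 neighbours → 0 H
  atom 10: Br (halogen, monovalent) → 0 H
  atom 11: aromatic c, 2 neighbours → 1 H
  atom 12: aromatic c, 2 neighbours → 1 H
Totals → C:9, H:7, Br:1, Cl:1, N:1.

C9H7BrClN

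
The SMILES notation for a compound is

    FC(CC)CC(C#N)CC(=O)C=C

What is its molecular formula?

Walk through each heavy atom and fill implicit hydrogens from standard valence (C 4, N 3, O 2, S 2, halogen 1):
  atom 1: F (halogen, monovalent) → 0 H
  atom 2: C, bond orders sum to 3 (valence 4) → 1 H
  atom 3: C, bond orders sum to 2 (valence 4) → 2 H
  atom 4: C, bond orders sum to 1 (valence 4) → 3 H
  atom 5: C, bond orders sum to 2 (valence 4) → 2 H
  atom 6: C, bond orders sum to 3 (valence 4) → 1 H
  atom 7: C, bond orders sum to 4 (valence 4) → 0 H
  atom 8: N, bond orders sum to 3 (valence 3) → 0 H
  atom 9: C, bond orders sum to 2 (valence 4) → 2 H
  atom 10: C, bond orders sum to 4 (valence 4) → 0 H
  atom 11: O, bond orders sum to 2 (valence 2) → 0 H
  atom 12: C, bond orders sum to 3 (valence 4) → 1 H
  atom 13: C, bond orders sum to 2 (valence 4) → 2 H
Totals → C:10, H:14, F:1, N:1, O:1.

C10H14FNO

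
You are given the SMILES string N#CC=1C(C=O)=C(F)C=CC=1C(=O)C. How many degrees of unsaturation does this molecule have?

8

Molecular formula: C10H6FNO2.
DoU = (2C + 2 + N − H − X) / 2, where X is the halogen count and O/S are ignored.
    = (2·10 + 2 + 1 − 6 − 1) / 2 = 16 / 2 = 8.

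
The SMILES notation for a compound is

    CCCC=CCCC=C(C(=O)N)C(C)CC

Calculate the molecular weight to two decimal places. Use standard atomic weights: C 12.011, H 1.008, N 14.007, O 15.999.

First, the molecular formula is C14H25NO (counting implicit H from valence).
  C: 14 × 12.011 = 168.154
  H: 25 × 1.008 = 25.200
  N: 1 × 14.007 = 14.007
  O: 1 × 15.999 = 15.999
Sum: 14×12.011 + 25×1.008 + 1×14.007 + 1×15.999 = 223.360 → 223.36 g/mol.

223.36 g/mol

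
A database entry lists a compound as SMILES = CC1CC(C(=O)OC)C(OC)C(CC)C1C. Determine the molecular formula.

Walk through each heavy atom and fill implicit hydrogens from standard valence (C 4, N 3, O 2, S 2, halogen 1):
  atom 1: C, bond orders sum to 1 (valence 4) → 3 H
  atom 2: C, bond orders sum to 3 (valence 4) → 1 H
  atom 3: C, bond orders sum to 2 (valence 4) → 2 H
  atom 4: C, bond orders sum to 3 (valence 4) → 1 H
  atom 5: C, bond orders sum to 4 (valence 4) → 0 H
  atom 6: O, bond orders sum to 2 (valence 2) → 0 H
  atom 7: O, bond orders sum to 2 (valence 2) → 0 H
  atom 8: C, bond orders sum to 1 (valence 4) → 3 H
  atom 9: C, bond orders sum to 3 (valence 4) → 1 H
  atom 10: O, bond orders sum to 2 (valence 2) → 0 H
  atom 11: C, bond orders sum to 1 (valence 4) → 3 H
  atom 12: C, bond orders sum to 3 (valence 4) → 1 H
  atom 13: C, bond orders sum to 2 (valence 4) → 2 H
  atom 14: C, bond orders sum to 1 (valence 4) → 3 H
  atom 15: C, bond orders sum to 3 (valence 4) → 1 H
  atom 16: C, bond orders sum to 1 (valence 4) → 3 H
Totals → C:13, H:24, O:3.
In Hill order: C13H24O3.

C13H24O3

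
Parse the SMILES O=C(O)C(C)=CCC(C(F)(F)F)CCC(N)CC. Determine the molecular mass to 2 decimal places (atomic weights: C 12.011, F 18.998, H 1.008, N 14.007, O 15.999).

267.29 g/mol

First, the molecular formula is C12H20F3NO2 (counting implicit H from valence).
  C: 12 × 12.011 = 144.132
  F: 3 × 18.998 = 56.994
  H: 20 × 1.008 = 20.160
  N: 1 × 14.007 = 14.007
  O: 2 × 15.999 = 31.998
Sum: 12×12.011 + 3×18.998 + 20×1.008 + 1×14.007 + 2×15.999 = 267.291 → 267.29 g/mol.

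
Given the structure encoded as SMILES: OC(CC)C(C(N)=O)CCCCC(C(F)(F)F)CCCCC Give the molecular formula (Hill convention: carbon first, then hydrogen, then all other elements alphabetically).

C16H30F3NO2

Walk through each heavy atom and fill implicit hydrogens from standard valence (C 4, N 3, O 2, S 2, halogen 1):
  atom 1: O, bond orders sum to 1 (valence 2) → 1 H
  atom 2: C, bond orders sum to 3 (valence 4) → 1 H
  atom 3: C, bond orders sum to 2 (valence 4) → 2 H
  atom 4: C, bond orders sum to 1 (valence 4) → 3 H
  atom 5: C, bond orders sum to 3 (valence 4) → 1 H
  atom 6: C, bond orders sum to 4 (valence 4) → 0 H
  atom 7: N, bond orders sum to 1 (valence 3) → 2 H
  atom 8: O, bond orders sum to 2 (valence 2) → 0 H
  atom 9: C, bond orders sum to 2 (valence 4) → 2 H
  atom 10: C, bond orders sum to 2 (valence 4) → 2 H
  atom 11: C, bond orders sum to 2 (valence 4) → 2 H
  atom 12: C, bond orders sum to 2 (valence 4) → 2 H
  atom 13: C, bond orders sum to 3 (valence 4) → 1 H
  atom 14: C, bond orders sum to 4 (valence 4) → 0 H
  atom 15: F (halogen, monovalent) → 0 H
  atom 16: F (halogen, monovalent) → 0 H
  atom 17: F (halogen, monovalent) → 0 H
  atom 18: C, bond orders sum to 2 (valence 4) → 2 H
  atom 19: C, bond orders sum to 2 (valence 4) → 2 H
  atom 20: C, bond orders sum to 2 (valence 4) → 2 H
  atom 21: C, bond orders sum to 2 (valence 4) → 2 H
  atom 22: C, bond orders sum to 1 (valence 4) → 3 H
Totals → C:16, H:30, F:3, N:1, O:2.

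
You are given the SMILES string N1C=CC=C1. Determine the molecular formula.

Walk through each heavy atom and fill implicit hydrogens from standard valence (C 4, N 3, O 2, S 2, halogen 1):
  atom 1: N, bond orders sum to 2 (valence 3) → 1 H
  atom 2: C, bond orders sum to 3 (valence 4) → 1 H
  atom 3: C, bond orders sum to 3 (valence 4) → 1 H
  atom 4: C, bond orders sum to 3 (valence 4) → 1 H
  atom 5: C, bond orders sum to 3 (valence 4) → 1 H
Totals → C:4, H:5, N:1.

C4H5N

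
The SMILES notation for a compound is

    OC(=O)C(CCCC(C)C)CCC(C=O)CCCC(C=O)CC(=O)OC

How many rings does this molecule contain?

0

In SMILES, each pair of matching ring-closure digits denotes one ring-closing bond; the number of such bonds equals the number of independent rings.
Ring-closure bonds here: 0.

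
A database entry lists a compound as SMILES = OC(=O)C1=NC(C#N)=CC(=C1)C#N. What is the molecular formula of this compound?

C8H3N3O2

Walk through each heavy atom and fill implicit hydrogens from standard valence (C 4, N 3, O 2, S 2, halogen 1):
  atom 1: O, bond orders sum to 1 (valence 2) → 1 H
  atom 2: C, bond orders sum to 4 (valence 4) → 0 H
  atom 3: O, bond orders sum to 2 (valence 2) → 0 H
  atom 4: C, bond orders sum to 4 (valence 4) → 0 H
  atom 5: N, bond orders sum to 3 (valence 3) → 0 H
  atom 6: C, bond orders sum to 4 (valence 4) → 0 H
  atom 7: C, bond orders sum to 4 (valence 4) → 0 H
  atom 8: N, bond orders sum to 3 (valence 3) → 0 H
  atom 9: C, bond orders sum to 3 (valence 4) → 1 H
  atom 10: C, bond orders sum to 4 (valence 4) → 0 H
  atom 11: C, bond orders sum to 3 (valence 4) → 1 H
  atom 12: C, bond orders sum to 4 (valence 4) → 0 H
  atom 13: N, bond orders sum to 3 (valence 3) → 0 H
Totals → C:8, H:3, N:3, O:2.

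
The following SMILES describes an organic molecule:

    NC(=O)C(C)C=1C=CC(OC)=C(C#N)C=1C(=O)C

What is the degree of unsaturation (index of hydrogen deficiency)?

8

Degree of unsaturation = (number of rings) + (number of π bonds).
Ring closures in the SMILES: 1.
π bonds: 5 double bonds (each 1 DoU), 1 triple bond (each 2 DoU) → 7 DoU from unsaturation.
Total DoU = 1 + 7 = 8.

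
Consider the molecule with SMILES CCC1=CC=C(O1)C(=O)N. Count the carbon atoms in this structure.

Count every carbon token in the SMILES (each C, including those in ring-closure positions and inside branches).
Carbon count: 7.

7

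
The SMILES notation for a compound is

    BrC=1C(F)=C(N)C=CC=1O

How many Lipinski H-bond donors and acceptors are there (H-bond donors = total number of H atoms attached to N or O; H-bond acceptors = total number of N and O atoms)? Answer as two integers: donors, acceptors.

Donors: find every N or O and count the H atoms it carries.
  atom 6 (N): bond orders sum to 1 → 2 H
  atom 10 (O): bond orders sum to 1 → 1 H
Lipinski HBD = 3.
Acceptors: N atoms = 1, O atoms = 1 → HBA = 2.

3, 2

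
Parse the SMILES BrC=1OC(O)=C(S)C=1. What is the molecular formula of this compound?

Walk through each heavy atom and fill implicit hydrogens from standard valence (C 4, N 3, O 2, S 2, halogen 1):
  atom 1: Br (halogen, monovalent) → 0 H
  atom 2: C, bond orders sum to 4 (valence 4) → 0 H
  atom 3: O, bond orders sum to 2 (valence 2) → 0 H
  atom 4: C, bond orders sum to 4 (valence 4) → 0 H
  atom 5: O, bond orders sum to 1 (valence 2) → 1 H
  atom 6: C, bond orders sum to 4 (valence 4) → 0 H
  atom 7: S, bond orders sum to 1 (valence 2) → 1 H
  atom 8: C, bond orders sum to 3 (valence 4) → 1 H
Totals → C:4, H:3, Br:1, O:2, S:1.
In Hill order: C4H3BrO2S.

C4H3BrO2S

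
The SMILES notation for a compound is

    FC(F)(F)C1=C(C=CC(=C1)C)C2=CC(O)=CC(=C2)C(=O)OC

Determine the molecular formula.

Walk through each heavy atom and fill implicit hydrogens from standard valence (C 4, N 3, O 2, S 2, halogen 1):
  atom 1: F (halogen, monovalent) → 0 H
  atom 2: C, bond orders sum to 4 (valence 4) → 0 H
  atom 3: F (halogen, monovalent) → 0 H
  atom 4: F (halogen, monovalent) → 0 H
  atom 5: C, bond orders sum to 4 (valence 4) → 0 H
  atom 6: C, bond orders sum to 4 (valence 4) → 0 H
  atom 7: C, bond orders sum to 3 (valence 4) → 1 H
  atom 8: C, bond orders sum to 3 (valence 4) → 1 H
  atom 9: C, bond orders sum to 4 (valence 4) → 0 H
  atom 10: C, bond orders sum to 3 (valence 4) → 1 H
  atom 11: C, bond orders sum to 1 (valence 4) → 3 H
  atom 12: C, bond orders sum to 4 (valence 4) → 0 H
  atom 13: C, bond orders sum to 3 (valence 4) → 1 H
  atom 14: C, bond orders sum to 4 (valence 4) → 0 H
  atom 15: O, bond orders sum to 1 (valence 2) → 1 H
  atom 16: C, bond orders sum to 3 (valence 4) → 1 H
  atom 17: C, bond orders sum to 4 (valence 4) → 0 H
  atom 18: C, bond orders sum to 3 (valence 4) → 1 H
  atom 19: C, bond orders sum to 4 (valence 4) → 0 H
  atom 20: O, bond orders sum to 2 (valence 2) → 0 H
  atom 21: O, bond orders sum to 2 (valence 2) → 0 H
  atom 22: C, bond orders sum to 1 (valence 4) → 3 H
Totals → C:16, H:13, F:3, O:3.

C16H13F3O3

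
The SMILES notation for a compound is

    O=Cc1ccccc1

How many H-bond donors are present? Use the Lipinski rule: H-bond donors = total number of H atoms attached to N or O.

Donors: find every N or O and count the H atoms it carries.
  atom 1 (O): bond orders sum to 2 → 0 H
Lipinski HBD = 0.

0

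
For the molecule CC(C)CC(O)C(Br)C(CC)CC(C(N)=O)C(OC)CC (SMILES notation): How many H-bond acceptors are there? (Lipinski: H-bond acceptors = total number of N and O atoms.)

4

N atoms: 1; O atoms: 3.
Lipinski HBA = 1 + 3 = 4.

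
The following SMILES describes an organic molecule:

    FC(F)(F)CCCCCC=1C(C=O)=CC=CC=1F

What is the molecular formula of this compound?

C13H14F4O

Walk through each heavy atom and fill implicit hydrogens from standard valence (C 4, N 3, O 2, S 2, halogen 1):
  atom 1: F (halogen, monovalent) → 0 H
  atom 2: C, bond orders sum to 4 (valence 4) → 0 H
  atom 3: F (halogen, monovalent) → 0 H
  atom 4: F (halogen, monovalent) → 0 H
  atom 5: C, bond orders sum to 2 (valence 4) → 2 H
  atom 6: C, bond orders sum to 2 (valence 4) → 2 H
  atom 7: C, bond orders sum to 2 (valence 4) → 2 H
  atom 8: C, bond orders sum to 2 (valence 4) → 2 H
  atom 9: C, bond orders sum to 2 (valence 4) → 2 H
  atom 10: C, bond orders sum to 4 (valence 4) → 0 H
  atom 11: C, bond orders sum to 4 (valence 4) → 0 H
  atom 12: C, bond orders sum to 3 (valence 4) → 1 H
  atom 13: O, bond orders sum to 2 (valence 2) → 0 H
  atom 14: C, bond orders sum to 3 (valence 4) → 1 H
  atom 15: C, bond orders sum to 3 (valence 4) → 1 H
  atom 16: C, bond orders sum to 3 (valence 4) → 1 H
  atom 17: C, bond orders sum to 4 (valence 4) → 0 H
  atom 18: F (halogen, monovalent) → 0 H
Totals → C:13, H:14, F:4, O:1.
In Hill order: C13H14F4O.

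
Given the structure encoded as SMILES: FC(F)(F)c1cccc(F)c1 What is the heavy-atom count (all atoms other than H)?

Every atom symbol written in the SMILES (organic subset) is one heavy atom; implicit H are not written.
Heavy atoms by element → C:7, F:4.
Total: 11.

11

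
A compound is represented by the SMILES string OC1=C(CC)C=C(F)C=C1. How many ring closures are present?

1

In SMILES, each pair of matching ring-closure digits denotes one ring-closing bond; the number of such bonds equals the number of independent rings.
Ring-closure bonds here: 1.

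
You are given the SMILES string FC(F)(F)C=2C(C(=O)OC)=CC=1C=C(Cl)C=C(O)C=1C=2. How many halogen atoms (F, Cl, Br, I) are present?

Halogen atoms appear at heavy-atom positions 1, 3, 4, 15 (1×Cl, 3×F).
Other groups present: 1 ester, 1 hydroxyl.
Halogen count: 4.

4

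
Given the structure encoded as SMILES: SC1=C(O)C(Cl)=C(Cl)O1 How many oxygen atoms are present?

Scan the SMILES for O atoms (remember two-letter symbols like Cl and Br are single atoms).
Oxygen count: 2.

2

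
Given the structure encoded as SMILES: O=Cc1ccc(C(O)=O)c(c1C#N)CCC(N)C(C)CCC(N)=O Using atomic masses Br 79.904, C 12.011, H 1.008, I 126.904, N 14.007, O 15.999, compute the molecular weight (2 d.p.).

331.37 g/mol

First, the molecular formula is C17H21N3O4 (counting implicit H from valence).
  C: 17 × 12.011 = 204.187
  H: 21 × 1.008 = 21.168
  N: 3 × 14.007 = 42.021
  O: 4 × 15.999 = 63.996
Sum: 17×12.011 + 21×1.008 + 3×14.007 + 4×15.999 = 331.372 → 331.37 g/mol.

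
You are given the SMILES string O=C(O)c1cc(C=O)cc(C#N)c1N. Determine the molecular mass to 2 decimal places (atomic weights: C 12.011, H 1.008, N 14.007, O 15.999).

First, the molecular formula is C9H6N2O3 (counting implicit H from valence).
  C: 9 × 12.011 = 108.099
  H: 6 × 1.008 = 6.048
  N: 2 × 14.007 = 28.014
  O: 3 × 15.999 = 47.997
Sum: 9×12.011 + 6×1.008 + 2×14.007 + 3×15.999 = 190.158 → 190.16 g/mol.

190.16 g/mol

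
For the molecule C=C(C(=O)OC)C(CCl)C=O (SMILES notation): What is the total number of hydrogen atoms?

9

Walk through each heavy atom and fill implicit hydrogens from standard valence (C 4, N 3, O 2, S 2, halogen 1):
  atom 1: C, bond orders sum to 2 (valence 4) → 2 H
  atom 2: C, bond orders sum to 4 (valence 4) → 0 H
  atom 3: C, bond orders sum to 4 (valence 4) → 0 H
  atom 4: O, bond orders sum to 2 (valence 2) → 0 H
  atom 5: O, bond orders sum to 2 (valence 2) → 0 H
  atom 6: C, bond orders sum to 1 (valence 4) → 3 H
  atom 7: C, bond orders sum to 3 (valence 4) → 1 H
  atom 8: C, bond orders sum to 2 (valence 4) → 2 H
  atom 9: Cl (halogen, monovalent) → 0 H
  atom 10: C, bond orders sum to 3 (valence 4) → 1 H
  atom 11: O, bond orders sum to 2 (valence 2) → 0 H
Total hydrogens: 9.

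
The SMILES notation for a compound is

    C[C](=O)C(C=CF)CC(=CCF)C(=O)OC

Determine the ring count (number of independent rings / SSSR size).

0

In SMILES, each pair of matching ring-closure digits denotes one ring-closing bond; the number of such bonds equals the number of independent rings.
Ring-closure bonds here: 0.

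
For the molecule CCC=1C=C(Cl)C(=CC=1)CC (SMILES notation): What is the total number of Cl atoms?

Scan the SMILES for Cl atoms (remember two-letter symbols like Cl and Br are single atoms).
Chlorine count: 1.

1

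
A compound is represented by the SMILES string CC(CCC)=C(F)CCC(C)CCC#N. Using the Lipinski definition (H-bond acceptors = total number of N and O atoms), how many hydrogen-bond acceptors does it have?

1

N atoms: 1; O atoms: 0.
Lipinski HBA = 1 + 0 = 1.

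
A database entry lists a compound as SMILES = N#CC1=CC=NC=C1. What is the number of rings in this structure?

In SMILES, each pair of matching ring-closure digits denotes one ring-closing bond; the number of such bonds equals the number of independent rings.
Ring-closure bonds here: 1.

1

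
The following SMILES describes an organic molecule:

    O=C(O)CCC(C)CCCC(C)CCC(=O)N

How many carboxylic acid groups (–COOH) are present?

The carboxylic acid motif appears at heavy-atom position 2 in the SMILES.
Other groups present: 1 amide.
Carboxylic acid count: 1.

1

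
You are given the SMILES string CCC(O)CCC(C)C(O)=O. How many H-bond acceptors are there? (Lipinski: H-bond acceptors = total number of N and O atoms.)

N atoms: 0; O atoms: 3.
Lipinski HBA = 0 + 3 = 3.

3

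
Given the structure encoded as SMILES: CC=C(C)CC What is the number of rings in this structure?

0

In SMILES, each pair of matching ring-closure digits denotes one ring-closing bond; the number of such bonds equals the number of independent rings.
Ring-closure bonds here: 0.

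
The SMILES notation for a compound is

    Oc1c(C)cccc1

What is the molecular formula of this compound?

Walk through each heavy atom and fill implicit hydrogens from standard valence (C 4, N 3, O 2, S 2, halogen 1); for lowercase aromatic atoms, an aromatic c carries 1 H when it has two neighbours and 0 H with three, and aromatic n carries 0 H:
  atom 1: O, bond orders sum to 1 (valence 2) → 1 H
  atom 2: aromatic c, 3 neighbours → 0 H
  atom 3: aromatic c, 3 neighbours → 0 H
  atom 4: C, bond orders sum to 1 (valence 4) → 3 H
  atom 5: aromatic c, 2 neighbours → 1 H
  atom 6: aromatic c, 2 neighbours → 1 H
  atom 7: aromatic c, 2 neighbours → 1 H
  atom 8: aromatic c, 2 neighbours → 1 H
Totals → C:7, H:8, O:1.
In Hill order: C7H8O.

C7H8O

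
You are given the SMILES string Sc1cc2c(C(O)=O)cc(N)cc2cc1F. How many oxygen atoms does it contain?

2

Scan the SMILES for O atoms (remember two-letter symbols like Cl and Br are single atoms).
Oxygen count: 2.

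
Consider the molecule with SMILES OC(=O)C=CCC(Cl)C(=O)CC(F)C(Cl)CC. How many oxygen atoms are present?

Scan the SMILES for O atoms (remember two-letter symbols like Cl and Br are single atoms).
Oxygen count: 3.

3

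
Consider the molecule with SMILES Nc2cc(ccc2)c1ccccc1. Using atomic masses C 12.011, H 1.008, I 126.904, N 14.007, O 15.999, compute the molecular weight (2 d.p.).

169.23 g/mol

First, the molecular formula is C12H11N (counting implicit H from valence).
  C: 12 × 12.011 = 144.132
  H: 11 × 1.008 = 11.088
  N: 1 × 14.007 = 14.007
Sum: 12×12.011 + 11×1.008 + 1×14.007 = 169.227 → 169.23 g/mol.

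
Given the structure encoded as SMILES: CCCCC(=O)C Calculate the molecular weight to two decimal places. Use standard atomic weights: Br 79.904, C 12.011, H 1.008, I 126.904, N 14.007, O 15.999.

100.16 g/mol

First, the molecular formula is C6H12O (counting implicit H from valence).
  C: 6 × 12.011 = 72.066
  H: 12 × 1.008 = 12.096
  O: 1 × 15.999 = 15.999
Sum: 6×12.011 + 12×1.008 + 1×15.999 = 100.161 → 100.16 g/mol.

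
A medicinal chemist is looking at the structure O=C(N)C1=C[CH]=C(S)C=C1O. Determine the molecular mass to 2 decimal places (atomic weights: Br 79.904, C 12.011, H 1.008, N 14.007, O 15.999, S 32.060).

First, the molecular formula is C7H7NO2S (counting implicit H from valence).
  C: 7 × 12.011 = 84.077
  H: 7 × 1.008 = 7.056
  N: 1 × 14.007 = 14.007
  O: 2 × 15.999 = 31.998
  S: 1 × 32.060 = 32.060
Sum: 7×12.011 + 7×1.008 + 1×14.007 + 2×15.999 + 1×32.060 = 169.198 → 169.20 g/mol.

169.20 g/mol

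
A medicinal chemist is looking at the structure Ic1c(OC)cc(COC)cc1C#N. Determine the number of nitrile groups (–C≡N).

The nitrile motif appears at heavy-atom position 13 in the SMILES.
Other groups present: 2 ether.
Nitrile count: 1.

1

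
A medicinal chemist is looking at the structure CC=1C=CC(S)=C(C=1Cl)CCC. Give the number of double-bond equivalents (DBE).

Degree of unsaturation = (number of rings) + (number of π bonds).
Ring closures in the SMILES: 1.
π bonds: 3 double bonds (each 1 DoU) → 3 DoU from unsaturation.
Total DoU = 1 + 3 = 4.

4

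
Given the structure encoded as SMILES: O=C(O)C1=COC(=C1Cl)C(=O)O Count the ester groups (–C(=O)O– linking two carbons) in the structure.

0

Scan the SMILES for the ester motif — none present.
Groups that are present: 2 carboxylic acid.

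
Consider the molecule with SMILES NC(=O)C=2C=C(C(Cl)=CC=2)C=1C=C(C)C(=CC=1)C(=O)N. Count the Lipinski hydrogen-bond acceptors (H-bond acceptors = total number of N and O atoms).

N atoms: 2; O atoms: 2.
Lipinski HBA = 2 + 2 = 4.

4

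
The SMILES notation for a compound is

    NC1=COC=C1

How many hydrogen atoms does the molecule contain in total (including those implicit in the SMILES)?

5

Walk through each heavy atom and fill implicit hydrogens from standard valence (C 4, N 3, O 2, S 2, halogen 1):
  atom 1: N, bond orders sum to 1 (valence 3) → 2 H
  atom 2: C, bond orders sum to 4 (valence 4) → 0 H
  atom 3: C, bond orders sum to 3 (valence 4) → 1 H
  atom 4: O, bond orders sum to 2 (valence 2) → 0 H
  atom 5: C, bond orders sum to 3 (valence 4) → 1 H
  atom 6: C, bond orders sum to 3 (valence 4) → 1 H
Total hydrogens: 5.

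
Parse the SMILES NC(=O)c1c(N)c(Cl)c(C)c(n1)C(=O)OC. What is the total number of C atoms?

Count every carbon token in the SMILES (each C, including those in ring-closure positions and inside branches).
Carbon count: 9.

9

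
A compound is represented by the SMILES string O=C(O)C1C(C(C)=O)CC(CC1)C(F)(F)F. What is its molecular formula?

Walk through each heavy atom and fill implicit hydrogens from standard valence (C 4, N 3, O 2, S 2, halogen 1):
  atom 1: O, bond orders sum to 2 (valence 2) → 0 H
  atom 2: C, bond orders sum to 4 (valence 4) → 0 H
  atom 3: O, bond orders sum to 1 (valence 2) → 1 H
  atom 4: C, bond orders sum to 3 (valence 4) → 1 H
  atom 5: C, bond orders sum to 3 (valence 4) → 1 H
  atom 6: C, bond orders sum to 4 (valence 4) → 0 H
  atom 7: C, bond orders sum to 1 (valence 4) → 3 H
  atom 8: O, bond orders sum to 2 (valence 2) → 0 H
  atom 9: C, bond orders sum to 2 (valence 4) → 2 H
  atom 10: C, bond orders sum to 3 (valence 4) → 1 H
  atom 11: C, bond orders sum to 2 (valence 4) → 2 H
  atom 12: C, bond orders sum to 2 (valence 4) → 2 H
  atom 13: C, bond orders sum to 4 (valence 4) → 0 H
  atom 14: F (halogen, monovalent) → 0 H
  atom 15: F (halogen, monovalent) → 0 H
  atom 16: F (halogen, monovalent) → 0 H
Totals → C:10, H:13, F:3, O:3.
In Hill order: C10H13F3O3.

C10H13F3O3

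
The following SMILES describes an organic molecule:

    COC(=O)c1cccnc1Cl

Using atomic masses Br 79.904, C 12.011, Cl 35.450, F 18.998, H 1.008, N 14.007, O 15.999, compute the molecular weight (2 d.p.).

First, the molecular formula is C7H6ClNO2 (counting implicit H from valence).
  C: 7 × 12.011 = 84.077
  Cl: 1 × 35.450 = 35.450
  H: 6 × 1.008 = 6.048
  N: 1 × 14.007 = 14.007
  O: 2 × 15.999 = 31.998
Sum: 7×12.011 + 1×35.450 + 6×1.008 + 1×14.007 + 2×15.999 = 171.580 → 171.58 g/mol.

171.58 g/mol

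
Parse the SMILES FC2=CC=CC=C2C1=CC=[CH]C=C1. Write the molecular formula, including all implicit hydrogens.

C12H9F

Walk through each heavy atom and fill implicit hydrogens from standard valence (C 4, N 3, O 2, S 2, halogen 1):
  atom 1: F (halogen, monovalent) → 0 H
  atom 2: C, bond orders sum to 4 (valence 4) → 0 H
  atom 3: C, bond orders sum to 3 (valence 4) → 1 H
  atom 4: C, bond orders sum to 3 (valence 4) → 1 H
  atom 5: C, bond orders sum to 3 (valence 4) → 1 H
  atom 6: C, bond orders sum to 3 (valence 4) → 1 H
  atom 7: C, bond orders sum to 4 (valence 4) → 0 H
  atom 8: C, bond orders sum to 4 (valence 4) → 0 H
  atom 9: C, bond orders sum to 3 (valence 4) → 1 H
  atom 10: C, bond orders sum to 3 (valence 4) → 1 H
  atom 11: C with explicit H count 1
  atom 12: C, bond orders sum to 3 (valence 4) → 1 H
  atom 13: C, bond orders sum to 3 (valence 4) → 1 H
Totals → C:12, H:9, F:1.
In Hill order: C12H9F.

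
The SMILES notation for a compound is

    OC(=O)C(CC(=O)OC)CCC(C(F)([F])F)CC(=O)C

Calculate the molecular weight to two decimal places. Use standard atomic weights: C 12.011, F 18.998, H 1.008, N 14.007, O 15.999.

298.26 g/mol

First, the molecular formula is C12H17F3O5 (counting implicit H from valence).
  C: 12 × 12.011 = 144.132
  F: 3 × 18.998 = 56.994
  H: 17 × 1.008 = 17.136
  O: 5 × 15.999 = 79.995
Sum: 12×12.011 + 3×18.998 + 17×1.008 + 5×15.999 = 298.257 → 298.26 g/mol.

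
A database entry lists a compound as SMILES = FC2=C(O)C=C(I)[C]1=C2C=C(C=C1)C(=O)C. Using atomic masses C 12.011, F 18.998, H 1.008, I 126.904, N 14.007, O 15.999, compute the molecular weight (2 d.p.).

330.10 g/mol

First, the molecular formula is C12H8FIO2 (counting implicit H from valence).
  C: 12 × 12.011 = 144.132
  F: 1 × 18.998 = 18.998
  H: 8 × 1.008 = 8.064
  I: 1 × 126.904 = 126.904
  O: 2 × 15.999 = 31.998
Sum: 12×12.011 + 1×18.998 + 8×1.008 + 1×126.904 + 2×15.999 = 330.096 → 330.10 g/mol.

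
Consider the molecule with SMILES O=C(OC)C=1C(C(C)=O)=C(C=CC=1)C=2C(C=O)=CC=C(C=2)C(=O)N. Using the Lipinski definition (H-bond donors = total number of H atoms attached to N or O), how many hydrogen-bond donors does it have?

Donors: find every N or O and count the H atoms it carries.
  atom 1 (O): bond orders sum to 2 → 0 H
  atom 3 (O): bond orders sum to 2 → 0 H
  atom 9 (O): bond orders sum to 2 → 0 H
  atom 17 (O): bond orders sum to 2 → 0 H
  atom 23 (O): bond orders sum to 2 → 0 H
  atom 24 (N): bond orders sum to 1 → 2 H
Lipinski HBD = 2.

2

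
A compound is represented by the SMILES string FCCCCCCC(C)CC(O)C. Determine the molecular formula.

C11H23FO

Walk through each heavy atom and fill implicit hydrogens from standard valence (C 4, N 3, O 2, S 2, halogen 1):
  atom 1: F (halogen, monovalent) → 0 H
  atom 2: C, bond orders sum to 2 (valence 4) → 2 H
  atom 3: C, bond orders sum to 2 (valence 4) → 2 H
  atom 4: C, bond orders sum to 2 (valence 4) → 2 H
  atom 5: C, bond orders sum to 2 (valence 4) → 2 H
  atom 6: C, bond orders sum to 2 (valence 4) → 2 H
  atom 7: C, bond orders sum to 2 (valence 4) → 2 H
  atom 8: C, bond orders sum to 3 (valence 4) → 1 H
  atom 9: C, bond orders sum to 1 (valence 4) → 3 H
  atom 10: C, bond orders sum to 2 (valence 4) → 2 H
  atom 11: C, bond orders sum to 3 (valence 4) → 1 H
  atom 12: O, bond orders sum to 1 (valence 2) → 1 H
  atom 13: C, bond orders sum to 1 (valence 4) → 3 H
Totals → C:11, H:23, F:1, O:1.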